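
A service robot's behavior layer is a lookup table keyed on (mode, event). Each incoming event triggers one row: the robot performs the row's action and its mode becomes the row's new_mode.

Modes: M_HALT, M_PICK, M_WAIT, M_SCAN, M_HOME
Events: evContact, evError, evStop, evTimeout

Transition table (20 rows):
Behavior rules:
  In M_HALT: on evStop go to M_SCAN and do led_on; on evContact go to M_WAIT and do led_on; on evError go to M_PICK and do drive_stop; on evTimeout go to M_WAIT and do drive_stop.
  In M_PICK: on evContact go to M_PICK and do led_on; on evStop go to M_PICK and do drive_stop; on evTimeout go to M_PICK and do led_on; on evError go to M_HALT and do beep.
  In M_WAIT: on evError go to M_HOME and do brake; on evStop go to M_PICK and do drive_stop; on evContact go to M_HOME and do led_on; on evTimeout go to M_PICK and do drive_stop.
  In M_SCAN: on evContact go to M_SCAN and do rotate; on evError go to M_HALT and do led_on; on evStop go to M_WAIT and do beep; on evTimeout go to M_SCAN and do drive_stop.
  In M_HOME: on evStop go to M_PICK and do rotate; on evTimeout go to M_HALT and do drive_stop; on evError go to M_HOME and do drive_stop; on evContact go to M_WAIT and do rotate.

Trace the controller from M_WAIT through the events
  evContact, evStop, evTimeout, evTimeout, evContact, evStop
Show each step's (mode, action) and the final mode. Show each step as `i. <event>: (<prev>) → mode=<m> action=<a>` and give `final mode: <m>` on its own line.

final mode: M_PICK

1. evContact: (M_WAIT) → mode=M_HOME action=led_on
2. evStop: (M_HOME) → mode=M_PICK action=rotate
3. evTimeout: (M_PICK) → mode=M_PICK action=led_on
4. evTimeout: (M_PICK) → mode=M_PICK action=led_on
5. evContact: (M_PICK) → mode=M_PICK action=led_on
6. evStop: (M_PICK) → mode=M_PICK action=drive_stop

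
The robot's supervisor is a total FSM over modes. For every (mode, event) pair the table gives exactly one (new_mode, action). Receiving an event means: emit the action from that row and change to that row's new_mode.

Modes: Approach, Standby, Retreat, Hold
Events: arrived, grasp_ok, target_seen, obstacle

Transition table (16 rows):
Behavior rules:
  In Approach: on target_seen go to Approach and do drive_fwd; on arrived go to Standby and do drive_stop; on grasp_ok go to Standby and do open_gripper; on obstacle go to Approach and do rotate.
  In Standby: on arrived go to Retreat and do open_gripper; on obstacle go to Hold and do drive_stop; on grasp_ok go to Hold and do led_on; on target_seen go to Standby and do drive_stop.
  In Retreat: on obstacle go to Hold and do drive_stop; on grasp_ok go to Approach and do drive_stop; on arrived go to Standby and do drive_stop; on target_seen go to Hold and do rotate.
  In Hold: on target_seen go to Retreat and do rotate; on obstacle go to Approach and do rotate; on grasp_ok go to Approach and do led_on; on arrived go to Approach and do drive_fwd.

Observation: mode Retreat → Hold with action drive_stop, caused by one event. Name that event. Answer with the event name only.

try arrived: (Retreat, arrived) → (Standby, drive_stop)
try grasp_ok: (Retreat, grasp_ok) → (Approach, drive_stop)
try target_seen: (Retreat, target_seen) → (Hold, rotate)
try obstacle: (Retreat, obstacle) → (Hold, drive_stop)  ← matches

obstacle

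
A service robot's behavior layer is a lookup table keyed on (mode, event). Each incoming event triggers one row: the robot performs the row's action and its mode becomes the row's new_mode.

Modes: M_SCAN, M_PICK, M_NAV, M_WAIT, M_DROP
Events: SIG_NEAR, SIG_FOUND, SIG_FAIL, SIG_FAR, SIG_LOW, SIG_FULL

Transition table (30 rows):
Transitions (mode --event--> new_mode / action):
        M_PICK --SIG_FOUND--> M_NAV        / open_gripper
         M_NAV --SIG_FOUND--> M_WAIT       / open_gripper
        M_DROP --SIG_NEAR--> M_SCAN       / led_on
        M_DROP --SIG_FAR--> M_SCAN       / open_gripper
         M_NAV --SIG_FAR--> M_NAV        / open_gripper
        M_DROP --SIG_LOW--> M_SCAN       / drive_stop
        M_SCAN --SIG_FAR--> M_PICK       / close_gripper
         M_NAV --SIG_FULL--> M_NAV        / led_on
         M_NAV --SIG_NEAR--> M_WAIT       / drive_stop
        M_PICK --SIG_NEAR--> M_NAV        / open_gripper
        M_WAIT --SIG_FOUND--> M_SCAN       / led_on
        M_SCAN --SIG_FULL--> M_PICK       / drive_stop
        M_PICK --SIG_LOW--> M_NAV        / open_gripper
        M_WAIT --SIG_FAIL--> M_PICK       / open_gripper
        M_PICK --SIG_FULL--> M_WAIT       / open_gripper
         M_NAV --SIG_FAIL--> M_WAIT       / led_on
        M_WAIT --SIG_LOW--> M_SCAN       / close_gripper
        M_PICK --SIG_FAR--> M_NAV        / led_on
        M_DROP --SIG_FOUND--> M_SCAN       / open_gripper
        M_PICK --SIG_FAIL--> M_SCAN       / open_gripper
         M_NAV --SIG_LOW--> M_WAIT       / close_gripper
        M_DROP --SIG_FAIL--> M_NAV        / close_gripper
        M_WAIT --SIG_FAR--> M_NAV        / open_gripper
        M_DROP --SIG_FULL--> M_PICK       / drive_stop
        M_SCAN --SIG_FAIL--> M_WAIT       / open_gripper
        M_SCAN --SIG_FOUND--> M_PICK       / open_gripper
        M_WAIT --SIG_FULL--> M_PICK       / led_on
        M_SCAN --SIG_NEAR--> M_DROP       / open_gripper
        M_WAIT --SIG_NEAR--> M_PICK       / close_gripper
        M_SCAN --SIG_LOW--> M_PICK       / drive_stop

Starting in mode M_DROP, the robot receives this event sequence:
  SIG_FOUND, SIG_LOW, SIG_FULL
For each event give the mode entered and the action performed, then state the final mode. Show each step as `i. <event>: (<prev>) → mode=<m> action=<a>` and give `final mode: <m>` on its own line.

final mode: M_WAIT

1. SIG_FOUND: (M_DROP) → mode=M_SCAN action=open_gripper
2. SIG_LOW: (M_SCAN) → mode=M_PICK action=drive_stop
3. SIG_FULL: (M_PICK) → mode=M_WAIT action=open_gripper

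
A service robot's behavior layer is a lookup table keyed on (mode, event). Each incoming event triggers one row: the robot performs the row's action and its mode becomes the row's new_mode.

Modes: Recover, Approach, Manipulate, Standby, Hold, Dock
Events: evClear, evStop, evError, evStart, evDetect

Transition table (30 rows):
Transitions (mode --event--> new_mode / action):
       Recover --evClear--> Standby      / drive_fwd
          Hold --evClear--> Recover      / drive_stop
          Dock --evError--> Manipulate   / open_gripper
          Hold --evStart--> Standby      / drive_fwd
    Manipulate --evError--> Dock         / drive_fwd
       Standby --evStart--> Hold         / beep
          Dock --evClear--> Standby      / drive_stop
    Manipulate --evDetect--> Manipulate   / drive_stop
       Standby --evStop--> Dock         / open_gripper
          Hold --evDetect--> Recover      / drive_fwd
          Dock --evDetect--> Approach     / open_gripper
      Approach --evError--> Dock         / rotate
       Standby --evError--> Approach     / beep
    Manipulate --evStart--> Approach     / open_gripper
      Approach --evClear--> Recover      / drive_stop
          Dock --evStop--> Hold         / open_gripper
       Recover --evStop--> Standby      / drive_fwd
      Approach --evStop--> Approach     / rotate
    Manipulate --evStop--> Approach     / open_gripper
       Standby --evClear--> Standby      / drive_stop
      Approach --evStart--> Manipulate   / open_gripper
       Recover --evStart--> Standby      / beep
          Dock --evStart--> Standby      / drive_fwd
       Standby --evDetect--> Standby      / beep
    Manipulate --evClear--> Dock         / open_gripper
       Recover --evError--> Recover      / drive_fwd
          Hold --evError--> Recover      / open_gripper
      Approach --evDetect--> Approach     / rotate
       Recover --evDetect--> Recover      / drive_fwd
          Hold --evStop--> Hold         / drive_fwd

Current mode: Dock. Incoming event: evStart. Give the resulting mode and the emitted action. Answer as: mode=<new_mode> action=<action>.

mode=Standby action=drive_fwd

current mode = Dock; filter table to that mode:
  (Dock, evError) → (Manipulate, open_gripper)
  (Dock, evClear) → (Standby, drive_stop)
  (Dock, evDetect) → (Approach, open_gripper)
  (Dock, evStop) → (Hold, open_gripper)
  (Dock, evStart) → (Standby, drive_fwd)  ← event matches
event = evStart selects (Standby, drive_fwd)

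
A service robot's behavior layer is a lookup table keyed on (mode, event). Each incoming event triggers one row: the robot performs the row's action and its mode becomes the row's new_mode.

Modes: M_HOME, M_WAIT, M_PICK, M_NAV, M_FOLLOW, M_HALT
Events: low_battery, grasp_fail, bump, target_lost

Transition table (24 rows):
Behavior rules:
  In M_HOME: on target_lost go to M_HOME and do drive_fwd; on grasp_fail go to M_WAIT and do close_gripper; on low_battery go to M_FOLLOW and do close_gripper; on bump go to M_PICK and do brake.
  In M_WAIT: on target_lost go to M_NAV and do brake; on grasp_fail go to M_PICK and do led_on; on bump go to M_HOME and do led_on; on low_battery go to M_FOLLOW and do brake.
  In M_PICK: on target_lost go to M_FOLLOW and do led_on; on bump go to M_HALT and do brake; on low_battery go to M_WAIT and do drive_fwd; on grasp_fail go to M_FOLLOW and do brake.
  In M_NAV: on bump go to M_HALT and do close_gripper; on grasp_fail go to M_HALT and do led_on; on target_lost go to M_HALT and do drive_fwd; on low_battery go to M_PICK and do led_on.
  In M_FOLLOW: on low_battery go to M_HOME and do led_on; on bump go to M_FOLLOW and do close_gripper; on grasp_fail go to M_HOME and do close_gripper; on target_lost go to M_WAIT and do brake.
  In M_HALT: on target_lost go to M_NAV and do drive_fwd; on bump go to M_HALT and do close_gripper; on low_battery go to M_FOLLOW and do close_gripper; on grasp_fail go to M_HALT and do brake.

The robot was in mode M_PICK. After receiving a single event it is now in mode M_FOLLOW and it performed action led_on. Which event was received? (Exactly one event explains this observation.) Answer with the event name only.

target_lost

try low_battery: (M_PICK, low_battery) → (M_WAIT, drive_fwd)
try grasp_fail: (M_PICK, grasp_fail) → (M_FOLLOW, brake)
try bump: (M_PICK, bump) → (M_HALT, brake)
try target_lost: (M_PICK, target_lost) → (M_FOLLOW, led_on)  ← matches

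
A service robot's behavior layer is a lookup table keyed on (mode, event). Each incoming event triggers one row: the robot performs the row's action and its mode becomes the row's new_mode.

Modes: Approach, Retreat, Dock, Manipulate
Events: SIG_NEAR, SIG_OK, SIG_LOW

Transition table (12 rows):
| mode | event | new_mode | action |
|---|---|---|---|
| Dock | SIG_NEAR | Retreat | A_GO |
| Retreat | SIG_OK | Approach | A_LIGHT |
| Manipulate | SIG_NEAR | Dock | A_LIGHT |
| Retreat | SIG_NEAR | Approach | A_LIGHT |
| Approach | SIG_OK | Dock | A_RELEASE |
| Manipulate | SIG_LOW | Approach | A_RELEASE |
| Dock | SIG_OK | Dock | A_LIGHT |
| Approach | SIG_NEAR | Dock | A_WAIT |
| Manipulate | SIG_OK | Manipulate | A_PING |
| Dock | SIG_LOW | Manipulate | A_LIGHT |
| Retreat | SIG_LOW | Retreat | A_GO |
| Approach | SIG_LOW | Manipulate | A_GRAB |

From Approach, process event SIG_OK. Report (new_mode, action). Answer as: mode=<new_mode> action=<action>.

mode=Dock action=A_RELEASE

current mode = Approach; filter table to that mode:
  (Approach, SIG_OK) → (Dock, A_RELEASE)  ← event matches
  (Approach, SIG_NEAR) → (Dock, A_WAIT)
  (Approach, SIG_LOW) → (Manipulate, A_GRAB)
event = SIG_OK selects (Dock, A_RELEASE)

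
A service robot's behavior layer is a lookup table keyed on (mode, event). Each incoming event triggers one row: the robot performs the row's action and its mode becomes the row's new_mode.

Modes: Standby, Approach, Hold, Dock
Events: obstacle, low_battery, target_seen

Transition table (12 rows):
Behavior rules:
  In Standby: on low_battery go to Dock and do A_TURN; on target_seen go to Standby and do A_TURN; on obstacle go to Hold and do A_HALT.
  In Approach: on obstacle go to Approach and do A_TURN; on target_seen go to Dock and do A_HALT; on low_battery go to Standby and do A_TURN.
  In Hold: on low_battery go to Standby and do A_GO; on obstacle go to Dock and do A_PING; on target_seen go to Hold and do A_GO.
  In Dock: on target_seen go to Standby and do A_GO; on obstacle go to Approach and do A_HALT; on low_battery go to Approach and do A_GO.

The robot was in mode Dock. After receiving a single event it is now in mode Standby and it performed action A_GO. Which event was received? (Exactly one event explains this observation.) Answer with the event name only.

try obstacle: (Dock, obstacle) → (Approach, A_HALT)
try low_battery: (Dock, low_battery) → (Approach, A_GO)
try target_seen: (Dock, target_seen) → (Standby, A_GO)  ← matches

target_seen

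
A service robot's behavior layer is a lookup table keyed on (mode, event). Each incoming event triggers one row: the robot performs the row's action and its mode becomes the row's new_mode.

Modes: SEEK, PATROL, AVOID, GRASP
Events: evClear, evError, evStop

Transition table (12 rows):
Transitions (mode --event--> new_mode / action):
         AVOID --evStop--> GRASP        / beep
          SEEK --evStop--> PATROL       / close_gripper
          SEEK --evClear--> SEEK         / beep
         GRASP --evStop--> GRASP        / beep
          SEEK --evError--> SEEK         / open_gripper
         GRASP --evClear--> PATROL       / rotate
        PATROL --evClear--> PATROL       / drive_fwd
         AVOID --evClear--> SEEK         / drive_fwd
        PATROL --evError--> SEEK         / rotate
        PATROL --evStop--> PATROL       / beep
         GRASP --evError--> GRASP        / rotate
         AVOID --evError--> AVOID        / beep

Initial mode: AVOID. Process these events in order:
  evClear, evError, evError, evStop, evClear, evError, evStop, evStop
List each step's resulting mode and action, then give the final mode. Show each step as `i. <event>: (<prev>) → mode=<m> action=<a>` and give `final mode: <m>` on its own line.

1. evClear: (AVOID) → mode=SEEK action=drive_fwd
2. evError: (SEEK) → mode=SEEK action=open_gripper
3. evError: (SEEK) → mode=SEEK action=open_gripper
4. evStop: (SEEK) → mode=PATROL action=close_gripper
5. evClear: (PATROL) → mode=PATROL action=drive_fwd
6. evError: (PATROL) → mode=SEEK action=rotate
7. evStop: (SEEK) → mode=PATROL action=close_gripper
8. evStop: (PATROL) → mode=PATROL action=beep

final mode: PATROL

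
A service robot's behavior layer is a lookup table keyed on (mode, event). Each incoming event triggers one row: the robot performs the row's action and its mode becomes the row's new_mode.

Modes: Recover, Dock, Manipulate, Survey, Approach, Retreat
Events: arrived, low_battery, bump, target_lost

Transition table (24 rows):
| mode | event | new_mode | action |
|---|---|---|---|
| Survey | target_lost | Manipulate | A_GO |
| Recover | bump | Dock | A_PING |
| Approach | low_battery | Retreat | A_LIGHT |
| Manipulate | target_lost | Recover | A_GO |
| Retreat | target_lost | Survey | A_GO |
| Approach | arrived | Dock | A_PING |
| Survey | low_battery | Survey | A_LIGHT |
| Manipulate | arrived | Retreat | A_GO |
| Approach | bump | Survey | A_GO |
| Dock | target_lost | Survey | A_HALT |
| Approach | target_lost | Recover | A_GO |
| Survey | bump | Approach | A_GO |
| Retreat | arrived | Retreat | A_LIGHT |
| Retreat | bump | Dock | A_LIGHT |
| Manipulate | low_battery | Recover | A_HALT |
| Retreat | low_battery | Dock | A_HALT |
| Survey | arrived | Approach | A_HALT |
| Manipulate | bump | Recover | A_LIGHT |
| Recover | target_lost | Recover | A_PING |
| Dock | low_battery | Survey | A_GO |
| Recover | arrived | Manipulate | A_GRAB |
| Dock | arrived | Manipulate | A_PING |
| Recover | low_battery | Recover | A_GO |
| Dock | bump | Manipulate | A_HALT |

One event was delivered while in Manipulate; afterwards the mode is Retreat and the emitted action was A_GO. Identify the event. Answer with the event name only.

arrived

try arrived: (Manipulate, arrived) → (Retreat, A_GO)  ← matches
try low_battery: (Manipulate, low_battery) → (Recover, A_HALT)
try bump: (Manipulate, bump) → (Recover, A_LIGHT)
try target_lost: (Manipulate, target_lost) → (Recover, A_GO)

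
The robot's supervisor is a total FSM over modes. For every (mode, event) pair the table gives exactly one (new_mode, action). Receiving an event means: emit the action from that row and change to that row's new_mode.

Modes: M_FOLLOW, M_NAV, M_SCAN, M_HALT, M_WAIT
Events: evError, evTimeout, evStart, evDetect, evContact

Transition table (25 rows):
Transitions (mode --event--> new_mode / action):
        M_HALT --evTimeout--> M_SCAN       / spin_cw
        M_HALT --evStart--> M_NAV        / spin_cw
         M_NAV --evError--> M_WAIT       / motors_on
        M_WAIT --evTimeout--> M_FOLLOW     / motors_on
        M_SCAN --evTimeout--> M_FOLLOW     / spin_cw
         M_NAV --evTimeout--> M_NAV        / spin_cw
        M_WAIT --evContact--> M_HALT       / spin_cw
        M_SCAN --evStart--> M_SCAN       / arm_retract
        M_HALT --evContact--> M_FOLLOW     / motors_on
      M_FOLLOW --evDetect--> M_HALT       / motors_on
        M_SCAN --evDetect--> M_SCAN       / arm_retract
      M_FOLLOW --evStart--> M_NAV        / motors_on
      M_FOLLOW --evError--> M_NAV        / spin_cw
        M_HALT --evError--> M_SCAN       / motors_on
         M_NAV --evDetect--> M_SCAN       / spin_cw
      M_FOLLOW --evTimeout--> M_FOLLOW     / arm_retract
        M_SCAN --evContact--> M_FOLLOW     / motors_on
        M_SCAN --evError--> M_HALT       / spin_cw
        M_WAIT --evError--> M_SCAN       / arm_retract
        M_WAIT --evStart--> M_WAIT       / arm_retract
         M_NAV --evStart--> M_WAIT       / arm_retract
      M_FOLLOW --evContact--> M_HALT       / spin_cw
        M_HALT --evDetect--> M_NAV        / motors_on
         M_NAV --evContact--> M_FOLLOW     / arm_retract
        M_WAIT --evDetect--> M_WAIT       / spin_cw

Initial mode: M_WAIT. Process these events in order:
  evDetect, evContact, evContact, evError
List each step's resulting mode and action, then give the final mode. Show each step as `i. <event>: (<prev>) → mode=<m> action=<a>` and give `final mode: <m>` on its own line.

final mode: M_NAV

1. evDetect: (M_WAIT) → mode=M_WAIT action=spin_cw
2. evContact: (M_WAIT) → mode=M_HALT action=spin_cw
3. evContact: (M_HALT) → mode=M_FOLLOW action=motors_on
4. evError: (M_FOLLOW) → mode=M_NAV action=spin_cw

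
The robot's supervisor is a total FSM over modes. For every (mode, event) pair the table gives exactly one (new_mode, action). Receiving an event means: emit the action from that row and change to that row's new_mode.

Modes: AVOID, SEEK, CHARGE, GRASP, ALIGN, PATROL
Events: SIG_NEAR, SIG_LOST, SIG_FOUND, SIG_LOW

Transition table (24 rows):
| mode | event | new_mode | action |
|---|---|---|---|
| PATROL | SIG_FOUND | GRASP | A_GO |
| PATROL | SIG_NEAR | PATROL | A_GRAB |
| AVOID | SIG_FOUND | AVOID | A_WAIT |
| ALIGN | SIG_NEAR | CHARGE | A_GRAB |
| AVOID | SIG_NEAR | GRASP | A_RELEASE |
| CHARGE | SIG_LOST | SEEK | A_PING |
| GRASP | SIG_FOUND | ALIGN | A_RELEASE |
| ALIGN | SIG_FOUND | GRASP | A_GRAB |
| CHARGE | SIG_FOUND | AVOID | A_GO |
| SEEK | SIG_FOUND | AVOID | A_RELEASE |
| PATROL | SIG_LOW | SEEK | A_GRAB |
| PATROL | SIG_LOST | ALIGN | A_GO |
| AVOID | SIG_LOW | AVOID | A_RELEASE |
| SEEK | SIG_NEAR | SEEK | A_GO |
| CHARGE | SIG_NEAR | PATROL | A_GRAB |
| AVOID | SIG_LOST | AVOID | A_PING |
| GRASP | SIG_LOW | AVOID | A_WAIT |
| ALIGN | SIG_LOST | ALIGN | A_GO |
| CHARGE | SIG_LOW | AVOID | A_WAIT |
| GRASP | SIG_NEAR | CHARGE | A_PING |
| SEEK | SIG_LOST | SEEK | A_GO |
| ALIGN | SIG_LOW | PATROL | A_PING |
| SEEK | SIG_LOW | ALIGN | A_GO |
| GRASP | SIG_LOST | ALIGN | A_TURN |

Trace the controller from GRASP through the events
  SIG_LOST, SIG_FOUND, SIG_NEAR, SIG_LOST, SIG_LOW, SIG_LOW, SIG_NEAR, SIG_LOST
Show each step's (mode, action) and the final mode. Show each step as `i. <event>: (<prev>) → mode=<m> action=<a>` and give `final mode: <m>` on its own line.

1. SIG_LOST: (GRASP) → mode=ALIGN action=A_TURN
2. SIG_FOUND: (ALIGN) → mode=GRASP action=A_GRAB
3. SIG_NEAR: (GRASP) → mode=CHARGE action=A_PING
4. SIG_LOST: (CHARGE) → mode=SEEK action=A_PING
5. SIG_LOW: (SEEK) → mode=ALIGN action=A_GO
6. SIG_LOW: (ALIGN) → mode=PATROL action=A_PING
7. SIG_NEAR: (PATROL) → mode=PATROL action=A_GRAB
8. SIG_LOST: (PATROL) → mode=ALIGN action=A_GO

final mode: ALIGN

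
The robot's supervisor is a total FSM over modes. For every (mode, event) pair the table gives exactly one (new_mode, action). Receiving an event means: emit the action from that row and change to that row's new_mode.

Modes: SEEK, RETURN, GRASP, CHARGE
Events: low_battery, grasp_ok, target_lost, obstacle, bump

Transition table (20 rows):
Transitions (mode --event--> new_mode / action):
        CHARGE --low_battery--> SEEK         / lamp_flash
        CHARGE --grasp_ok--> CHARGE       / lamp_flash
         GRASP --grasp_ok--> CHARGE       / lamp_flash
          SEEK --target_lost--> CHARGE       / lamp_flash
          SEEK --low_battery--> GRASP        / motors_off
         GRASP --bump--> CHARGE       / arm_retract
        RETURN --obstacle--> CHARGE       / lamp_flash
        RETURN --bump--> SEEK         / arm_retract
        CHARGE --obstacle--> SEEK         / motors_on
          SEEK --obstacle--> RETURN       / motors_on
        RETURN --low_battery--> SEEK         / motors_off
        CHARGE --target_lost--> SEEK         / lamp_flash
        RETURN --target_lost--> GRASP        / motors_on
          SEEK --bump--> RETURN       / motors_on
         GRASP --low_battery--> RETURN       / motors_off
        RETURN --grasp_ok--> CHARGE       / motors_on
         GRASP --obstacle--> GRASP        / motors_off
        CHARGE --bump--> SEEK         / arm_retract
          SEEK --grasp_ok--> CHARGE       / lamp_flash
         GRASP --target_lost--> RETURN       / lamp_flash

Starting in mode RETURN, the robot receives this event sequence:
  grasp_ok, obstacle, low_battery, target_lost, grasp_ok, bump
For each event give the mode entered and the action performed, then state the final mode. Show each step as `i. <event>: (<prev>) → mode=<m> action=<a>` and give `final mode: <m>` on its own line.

1. grasp_ok: (RETURN) → mode=CHARGE action=motors_on
2. obstacle: (CHARGE) → mode=SEEK action=motors_on
3. low_battery: (SEEK) → mode=GRASP action=motors_off
4. target_lost: (GRASP) → mode=RETURN action=lamp_flash
5. grasp_ok: (RETURN) → mode=CHARGE action=motors_on
6. bump: (CHARGE) → mode=SEEK action=arm_retract

final mode: SEEK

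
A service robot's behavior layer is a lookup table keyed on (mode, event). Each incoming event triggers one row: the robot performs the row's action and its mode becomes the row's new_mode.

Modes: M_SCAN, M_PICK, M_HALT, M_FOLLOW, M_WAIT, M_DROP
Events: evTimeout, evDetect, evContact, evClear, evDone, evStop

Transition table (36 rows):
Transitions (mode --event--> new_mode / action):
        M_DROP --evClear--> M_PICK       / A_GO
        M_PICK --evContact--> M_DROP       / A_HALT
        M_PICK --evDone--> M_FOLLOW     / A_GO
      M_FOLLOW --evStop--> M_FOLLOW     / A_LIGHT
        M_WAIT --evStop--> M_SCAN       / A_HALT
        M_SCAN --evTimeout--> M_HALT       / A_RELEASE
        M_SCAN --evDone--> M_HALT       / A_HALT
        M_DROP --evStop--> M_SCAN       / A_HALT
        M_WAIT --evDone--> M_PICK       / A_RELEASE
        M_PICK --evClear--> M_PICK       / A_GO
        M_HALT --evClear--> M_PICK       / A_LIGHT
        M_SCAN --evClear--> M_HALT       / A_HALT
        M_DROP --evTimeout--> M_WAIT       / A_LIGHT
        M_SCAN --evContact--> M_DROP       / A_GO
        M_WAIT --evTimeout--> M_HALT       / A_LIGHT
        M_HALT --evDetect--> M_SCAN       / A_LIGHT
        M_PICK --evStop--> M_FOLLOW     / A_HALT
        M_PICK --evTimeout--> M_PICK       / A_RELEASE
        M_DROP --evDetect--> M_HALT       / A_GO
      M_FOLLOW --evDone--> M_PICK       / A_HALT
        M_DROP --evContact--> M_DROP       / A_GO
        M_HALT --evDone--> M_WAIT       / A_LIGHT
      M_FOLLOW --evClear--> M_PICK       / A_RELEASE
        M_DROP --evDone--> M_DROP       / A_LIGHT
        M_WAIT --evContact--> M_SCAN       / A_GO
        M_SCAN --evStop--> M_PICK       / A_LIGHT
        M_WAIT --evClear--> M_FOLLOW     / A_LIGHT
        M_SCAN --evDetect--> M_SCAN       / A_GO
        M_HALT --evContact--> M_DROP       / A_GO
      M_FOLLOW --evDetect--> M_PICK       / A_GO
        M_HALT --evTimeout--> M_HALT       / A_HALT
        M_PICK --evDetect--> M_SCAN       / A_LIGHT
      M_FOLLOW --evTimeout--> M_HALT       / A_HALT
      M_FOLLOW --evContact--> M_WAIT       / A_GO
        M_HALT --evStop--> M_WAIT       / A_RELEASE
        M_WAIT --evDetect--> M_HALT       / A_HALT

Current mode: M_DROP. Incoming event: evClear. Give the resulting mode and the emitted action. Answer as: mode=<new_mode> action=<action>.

current mode = M_DROP; filter table to that mode:
  (M_DROP, evClear) → (M_PICK, A_GO)  ← event matches
  (M_DROP, evStop) → (M_SCAN, A_HALT)
  (M_DROP, evTimeout) → (M_WAIT, A_LIGHT)
  (M_DROP, evDetect) → (M_HALT, A_GO)
  (M_DROP, evContact) → (M_DROP, A_GO)
  (M_DROP, evDone) → (M_DROP, A_LIGHT)
event = evClear selects (M_PICK, A_GO)

mode=M_PICK action=A_GO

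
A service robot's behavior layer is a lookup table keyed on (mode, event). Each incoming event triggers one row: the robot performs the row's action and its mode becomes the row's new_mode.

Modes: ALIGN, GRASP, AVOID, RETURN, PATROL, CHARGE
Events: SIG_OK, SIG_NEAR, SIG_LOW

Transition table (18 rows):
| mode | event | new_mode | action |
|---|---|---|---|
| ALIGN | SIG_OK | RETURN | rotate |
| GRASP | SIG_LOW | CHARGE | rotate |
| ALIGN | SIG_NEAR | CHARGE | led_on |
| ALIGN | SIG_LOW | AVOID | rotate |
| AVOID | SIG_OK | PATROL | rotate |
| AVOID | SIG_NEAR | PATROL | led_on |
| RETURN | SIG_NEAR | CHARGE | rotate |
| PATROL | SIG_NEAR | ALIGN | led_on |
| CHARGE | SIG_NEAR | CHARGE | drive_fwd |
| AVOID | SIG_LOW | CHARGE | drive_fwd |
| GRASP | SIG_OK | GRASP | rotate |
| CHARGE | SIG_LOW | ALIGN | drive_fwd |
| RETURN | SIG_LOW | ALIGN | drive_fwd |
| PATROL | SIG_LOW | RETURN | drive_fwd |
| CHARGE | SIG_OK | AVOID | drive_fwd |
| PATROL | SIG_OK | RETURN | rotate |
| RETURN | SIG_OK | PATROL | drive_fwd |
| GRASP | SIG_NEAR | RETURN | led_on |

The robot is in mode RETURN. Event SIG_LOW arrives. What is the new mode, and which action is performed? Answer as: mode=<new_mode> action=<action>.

current mode = RETURN; filter table to that mode:
  (RETURN, SIG_NEAR) → (CHARGE, rotate)
  (RETURN, SIG_LOW) → (ALIGN, drive_fwd)  ← event matches
  (RETURN, SIG_OK) → (PATROL, drive_fwd)
event = SIG_LOW selects (ALIGN, drive_fwd)

mode=ALIGN action=drive_fwd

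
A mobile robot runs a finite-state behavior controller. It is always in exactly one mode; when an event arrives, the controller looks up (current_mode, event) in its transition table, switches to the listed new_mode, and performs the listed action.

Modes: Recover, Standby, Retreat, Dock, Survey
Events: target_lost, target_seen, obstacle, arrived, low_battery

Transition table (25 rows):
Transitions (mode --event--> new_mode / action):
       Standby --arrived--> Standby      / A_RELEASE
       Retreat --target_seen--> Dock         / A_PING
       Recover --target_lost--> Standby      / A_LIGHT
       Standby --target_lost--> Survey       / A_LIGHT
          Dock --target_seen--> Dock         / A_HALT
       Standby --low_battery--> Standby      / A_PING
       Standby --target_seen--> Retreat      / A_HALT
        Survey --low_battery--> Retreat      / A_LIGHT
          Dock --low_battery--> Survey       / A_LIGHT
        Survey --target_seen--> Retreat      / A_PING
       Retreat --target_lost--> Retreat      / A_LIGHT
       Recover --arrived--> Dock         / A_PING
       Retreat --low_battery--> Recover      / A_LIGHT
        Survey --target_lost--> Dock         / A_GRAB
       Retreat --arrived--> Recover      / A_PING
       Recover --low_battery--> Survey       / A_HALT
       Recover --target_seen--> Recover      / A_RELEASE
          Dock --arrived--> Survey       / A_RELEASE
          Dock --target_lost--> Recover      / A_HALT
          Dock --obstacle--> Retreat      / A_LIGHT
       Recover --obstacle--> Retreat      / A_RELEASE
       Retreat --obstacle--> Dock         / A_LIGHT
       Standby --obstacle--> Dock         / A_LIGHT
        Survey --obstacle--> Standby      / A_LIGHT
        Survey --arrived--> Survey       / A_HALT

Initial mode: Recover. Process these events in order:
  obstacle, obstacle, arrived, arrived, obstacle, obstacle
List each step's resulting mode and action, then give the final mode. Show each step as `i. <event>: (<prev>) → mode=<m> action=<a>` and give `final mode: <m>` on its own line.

1. obstacle: (Recover) → mode=Retreat action=A_RELEASE
2. obstacle: (Retreat) → mode=Dock action=A_LIGHT
3. arrived: (Dock) → mode=Survey action=A_RELEASE
4. arrived: (Survey) → mode=Survey action=A_HALT
5. obstacle: (Survey) → mode=Standby action=A_LIGHT
6. obstacle: (Standby) → mode=Dock action=A_LIGHT

final mode: Dock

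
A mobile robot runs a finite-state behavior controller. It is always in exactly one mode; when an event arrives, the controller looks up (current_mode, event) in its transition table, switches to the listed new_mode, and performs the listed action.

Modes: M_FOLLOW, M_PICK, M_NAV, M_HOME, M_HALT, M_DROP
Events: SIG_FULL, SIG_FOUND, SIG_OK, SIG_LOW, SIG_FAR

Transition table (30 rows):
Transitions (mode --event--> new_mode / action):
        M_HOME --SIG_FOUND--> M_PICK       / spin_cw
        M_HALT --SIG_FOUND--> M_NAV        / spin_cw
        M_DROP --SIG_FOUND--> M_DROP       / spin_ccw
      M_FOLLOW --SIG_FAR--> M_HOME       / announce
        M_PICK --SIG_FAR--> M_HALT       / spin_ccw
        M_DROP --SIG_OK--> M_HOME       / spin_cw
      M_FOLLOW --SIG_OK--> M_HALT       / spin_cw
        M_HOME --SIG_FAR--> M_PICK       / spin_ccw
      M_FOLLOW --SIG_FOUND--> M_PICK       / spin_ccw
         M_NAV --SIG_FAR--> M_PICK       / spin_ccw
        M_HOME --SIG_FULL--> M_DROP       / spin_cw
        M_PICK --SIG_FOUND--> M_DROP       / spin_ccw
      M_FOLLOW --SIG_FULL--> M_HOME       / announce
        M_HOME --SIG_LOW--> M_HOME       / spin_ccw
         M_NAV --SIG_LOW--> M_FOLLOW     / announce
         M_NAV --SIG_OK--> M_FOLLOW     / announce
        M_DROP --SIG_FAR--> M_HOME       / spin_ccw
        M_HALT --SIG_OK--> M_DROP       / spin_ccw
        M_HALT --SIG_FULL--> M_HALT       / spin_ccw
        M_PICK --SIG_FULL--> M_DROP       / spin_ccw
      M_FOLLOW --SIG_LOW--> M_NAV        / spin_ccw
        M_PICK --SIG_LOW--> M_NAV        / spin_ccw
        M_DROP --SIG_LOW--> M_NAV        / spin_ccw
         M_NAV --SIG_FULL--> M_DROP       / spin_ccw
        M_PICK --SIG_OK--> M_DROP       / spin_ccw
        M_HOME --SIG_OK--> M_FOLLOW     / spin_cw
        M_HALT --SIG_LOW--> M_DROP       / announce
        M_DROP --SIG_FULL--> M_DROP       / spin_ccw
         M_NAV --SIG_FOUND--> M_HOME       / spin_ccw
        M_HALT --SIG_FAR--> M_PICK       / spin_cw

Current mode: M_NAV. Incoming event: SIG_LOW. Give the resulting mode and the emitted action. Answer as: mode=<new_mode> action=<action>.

current mode = M_NAV; filter table to that mode:
  (M_NAV, SIG_FAR) → (M_PICK, spin_ccw)
  (M_NAV, SIG_LOW) → (M_FOLLOW, announce)  ← event matches
  (M_NAV, SIG_OK) → (M_FOLLOW, announce)
  (M_NAV, SIG_FULL) → (M_DROP, spin_ccw)
  (M_NAV, SIG_FOUND) → (M_HOME, spin_ccw)
event = SIG_LOW selects (M_FOLLOW, announce)

mode=M_FOLLOW action=announce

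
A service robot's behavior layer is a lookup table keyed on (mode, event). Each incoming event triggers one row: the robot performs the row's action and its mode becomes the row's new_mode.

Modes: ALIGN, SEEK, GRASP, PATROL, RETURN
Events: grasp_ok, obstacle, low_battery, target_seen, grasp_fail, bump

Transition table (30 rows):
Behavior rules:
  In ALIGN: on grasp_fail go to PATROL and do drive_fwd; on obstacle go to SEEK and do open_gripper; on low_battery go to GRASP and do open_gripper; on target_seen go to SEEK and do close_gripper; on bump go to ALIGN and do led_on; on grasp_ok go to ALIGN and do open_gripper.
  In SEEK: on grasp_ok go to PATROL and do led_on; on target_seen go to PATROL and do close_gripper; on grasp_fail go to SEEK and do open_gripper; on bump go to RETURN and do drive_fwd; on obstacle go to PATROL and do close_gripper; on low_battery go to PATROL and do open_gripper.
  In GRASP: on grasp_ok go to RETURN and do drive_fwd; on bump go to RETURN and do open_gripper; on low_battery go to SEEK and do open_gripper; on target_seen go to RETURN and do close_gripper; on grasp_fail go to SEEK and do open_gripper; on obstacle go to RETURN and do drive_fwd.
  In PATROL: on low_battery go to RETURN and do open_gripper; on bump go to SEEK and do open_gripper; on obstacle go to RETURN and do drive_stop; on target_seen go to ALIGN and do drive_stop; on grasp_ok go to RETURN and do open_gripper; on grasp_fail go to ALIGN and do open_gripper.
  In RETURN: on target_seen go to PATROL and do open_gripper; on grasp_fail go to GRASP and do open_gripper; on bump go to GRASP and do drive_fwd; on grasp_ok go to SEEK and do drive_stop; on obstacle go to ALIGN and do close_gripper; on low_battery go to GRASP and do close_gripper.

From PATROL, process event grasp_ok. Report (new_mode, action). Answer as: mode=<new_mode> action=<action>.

current mode = PATROL; filter table to that mode:
  (PATROL, low_battery) → (RETURN, open_gripper)
  (PATROL, bump) → (SEEK, open_gripper)
  (PATROL, obstacle) → (RETURN, drive_stop)
  (PATROL, target_seen) → (ALIGN, drive_stop)
  (PATROL, grasp_ok) → (RETURN, open_gripper)  ← event matches
  (PATROL, grasp_fail) → (ALIGN, open_gripper)
event = grasp_ok selects (RETURN, open_gripper)

mode=RETURN action=open_gripper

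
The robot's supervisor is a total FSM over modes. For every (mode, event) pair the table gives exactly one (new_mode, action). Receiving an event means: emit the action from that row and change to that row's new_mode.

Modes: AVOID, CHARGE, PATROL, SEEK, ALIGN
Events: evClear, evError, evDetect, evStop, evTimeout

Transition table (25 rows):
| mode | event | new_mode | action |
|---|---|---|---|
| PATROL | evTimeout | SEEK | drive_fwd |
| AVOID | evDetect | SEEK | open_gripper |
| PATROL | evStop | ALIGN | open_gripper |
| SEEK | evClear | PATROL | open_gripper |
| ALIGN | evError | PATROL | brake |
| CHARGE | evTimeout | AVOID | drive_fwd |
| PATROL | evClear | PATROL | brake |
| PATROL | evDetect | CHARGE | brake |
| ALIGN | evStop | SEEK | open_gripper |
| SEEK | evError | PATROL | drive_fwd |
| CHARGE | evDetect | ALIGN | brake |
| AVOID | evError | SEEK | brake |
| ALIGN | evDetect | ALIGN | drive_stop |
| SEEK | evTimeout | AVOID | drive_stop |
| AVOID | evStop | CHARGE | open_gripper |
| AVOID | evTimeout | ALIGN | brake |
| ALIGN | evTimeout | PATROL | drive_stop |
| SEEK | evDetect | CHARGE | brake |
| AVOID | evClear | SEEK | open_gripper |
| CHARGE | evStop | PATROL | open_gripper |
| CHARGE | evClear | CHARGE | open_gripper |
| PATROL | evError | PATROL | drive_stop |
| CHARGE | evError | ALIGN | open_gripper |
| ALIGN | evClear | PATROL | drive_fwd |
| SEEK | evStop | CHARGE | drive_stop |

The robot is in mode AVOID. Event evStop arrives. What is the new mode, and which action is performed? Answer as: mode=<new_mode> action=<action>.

mode=CHARGE action=open_gripper

current mode = AVOID; filter table to that mode:
  (AVOID, evDetect) → (SEEK, open_gripper)
  (AVOID, evError) → (SEEK, brake)
  (AVOID, evStop) → (CHARGE, open_gripper)  ← event matches
  (AVOID, evTimeout) → (ALIGN, brake)
  (AVOID, evClear) → (SEEK, open_gripper)
event = evStop selects (CHARGE, open_gripper)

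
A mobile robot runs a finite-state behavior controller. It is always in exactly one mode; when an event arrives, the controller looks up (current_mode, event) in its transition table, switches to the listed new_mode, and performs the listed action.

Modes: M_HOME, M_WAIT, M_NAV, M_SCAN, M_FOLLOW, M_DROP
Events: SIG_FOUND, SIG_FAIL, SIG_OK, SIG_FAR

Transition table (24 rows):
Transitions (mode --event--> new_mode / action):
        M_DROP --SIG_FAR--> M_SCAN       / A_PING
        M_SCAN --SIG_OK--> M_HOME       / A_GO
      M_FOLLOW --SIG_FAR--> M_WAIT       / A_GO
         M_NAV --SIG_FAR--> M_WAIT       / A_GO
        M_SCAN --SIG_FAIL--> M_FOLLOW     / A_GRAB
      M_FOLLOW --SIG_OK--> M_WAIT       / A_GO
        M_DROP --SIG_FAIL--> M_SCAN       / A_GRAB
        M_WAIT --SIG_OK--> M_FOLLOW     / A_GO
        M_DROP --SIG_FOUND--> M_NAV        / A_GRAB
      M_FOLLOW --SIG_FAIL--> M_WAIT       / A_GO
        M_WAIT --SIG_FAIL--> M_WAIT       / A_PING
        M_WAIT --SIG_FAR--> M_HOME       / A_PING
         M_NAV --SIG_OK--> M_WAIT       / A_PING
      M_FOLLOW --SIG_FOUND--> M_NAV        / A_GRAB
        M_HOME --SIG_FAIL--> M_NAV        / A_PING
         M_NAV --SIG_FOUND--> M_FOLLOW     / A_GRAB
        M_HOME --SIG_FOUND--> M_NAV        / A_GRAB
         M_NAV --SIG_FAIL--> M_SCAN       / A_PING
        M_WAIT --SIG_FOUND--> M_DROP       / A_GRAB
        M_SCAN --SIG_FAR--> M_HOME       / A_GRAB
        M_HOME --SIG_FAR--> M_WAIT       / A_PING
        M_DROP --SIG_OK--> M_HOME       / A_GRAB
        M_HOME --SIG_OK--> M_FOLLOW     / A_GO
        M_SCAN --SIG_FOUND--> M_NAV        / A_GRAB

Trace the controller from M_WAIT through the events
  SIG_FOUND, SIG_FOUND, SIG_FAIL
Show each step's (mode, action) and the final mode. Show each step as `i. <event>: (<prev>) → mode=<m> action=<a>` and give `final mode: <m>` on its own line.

final mode: M_SCAN

1. SIG_FOUND: (M_WAIT) → mode=M_DROP action=A_GRAB
2. SIG_FOUND: (M_DROP) → mode=M_NAV action=A_GRAB
3. SIG_FAIL: (M_NAV) → mode=M_SCAN action=A_PING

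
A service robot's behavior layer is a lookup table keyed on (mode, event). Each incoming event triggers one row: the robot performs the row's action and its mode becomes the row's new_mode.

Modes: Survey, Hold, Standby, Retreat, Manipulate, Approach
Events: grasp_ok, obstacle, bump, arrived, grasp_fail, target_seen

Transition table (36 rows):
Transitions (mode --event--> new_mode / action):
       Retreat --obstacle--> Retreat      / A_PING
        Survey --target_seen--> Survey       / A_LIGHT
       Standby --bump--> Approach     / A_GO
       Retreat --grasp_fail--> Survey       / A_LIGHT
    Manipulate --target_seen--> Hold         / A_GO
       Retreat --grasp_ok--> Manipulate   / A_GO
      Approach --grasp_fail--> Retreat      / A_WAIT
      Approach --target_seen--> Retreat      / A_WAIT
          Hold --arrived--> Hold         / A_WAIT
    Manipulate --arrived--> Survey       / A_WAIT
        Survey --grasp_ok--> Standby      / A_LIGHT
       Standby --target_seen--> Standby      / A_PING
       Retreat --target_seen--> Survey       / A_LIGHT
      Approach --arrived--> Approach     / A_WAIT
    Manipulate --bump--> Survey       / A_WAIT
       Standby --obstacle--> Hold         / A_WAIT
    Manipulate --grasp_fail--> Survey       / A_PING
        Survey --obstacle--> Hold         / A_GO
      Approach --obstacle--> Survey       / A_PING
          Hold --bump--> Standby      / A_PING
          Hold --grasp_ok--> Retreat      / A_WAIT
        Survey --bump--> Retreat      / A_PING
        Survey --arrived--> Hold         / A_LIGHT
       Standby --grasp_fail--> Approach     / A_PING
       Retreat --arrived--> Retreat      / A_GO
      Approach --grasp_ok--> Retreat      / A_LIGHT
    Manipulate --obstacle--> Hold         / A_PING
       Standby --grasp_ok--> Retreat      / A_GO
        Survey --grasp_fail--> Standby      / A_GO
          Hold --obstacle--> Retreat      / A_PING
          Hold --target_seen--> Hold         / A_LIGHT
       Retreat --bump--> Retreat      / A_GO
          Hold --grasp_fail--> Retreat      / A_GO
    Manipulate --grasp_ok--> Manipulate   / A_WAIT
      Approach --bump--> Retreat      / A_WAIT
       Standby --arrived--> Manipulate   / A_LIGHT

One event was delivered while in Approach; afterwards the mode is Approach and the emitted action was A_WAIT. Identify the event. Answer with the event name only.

try grasp_ok: (Approach, grasp_ok) → (Retreat, A_LIGHT)
try obstacle: (Approach, obstacle) → (Survey, A_PING)
try bump: (Approach, bump) → (Retreat, A_WAIT)
try arrived: (Approach, arrived) → (Approach, A_WAIT)  ← matches
try grasp_fail: (Approach, grasp_fail) → (Retreat, A_WAIT)
try target_seen: (Approach, target_seen) → (Retreat, A_WAIT)

arrived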